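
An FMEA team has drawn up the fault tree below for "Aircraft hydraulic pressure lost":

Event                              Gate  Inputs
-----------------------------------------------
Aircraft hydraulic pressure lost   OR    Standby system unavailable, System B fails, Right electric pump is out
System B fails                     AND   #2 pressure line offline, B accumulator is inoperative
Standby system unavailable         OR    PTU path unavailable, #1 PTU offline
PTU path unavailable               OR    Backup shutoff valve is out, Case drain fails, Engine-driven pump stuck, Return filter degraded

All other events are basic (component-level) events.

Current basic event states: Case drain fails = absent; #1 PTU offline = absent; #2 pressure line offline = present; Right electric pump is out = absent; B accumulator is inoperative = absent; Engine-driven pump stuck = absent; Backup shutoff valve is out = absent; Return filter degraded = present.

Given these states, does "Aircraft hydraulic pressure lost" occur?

Yes

PTU path unavailable [OR]: Backup shutoff valve is out=not, Case drain fails=not, Engine-driven pump stuck=not, Return filter degraded=occurs → at least one input occurs → occurs.
Standby system unavailable [OR]: PTU path unavailable=occurs, #1 PTU offline=not → at least one input occurs → occurs.
System B fails [AND]: #2 pressure line offline=occurs, B accumulator is inoperative=not → not all inputs occur → does not occur.
Aircraft hydraulic pressure lost [OR]: Standby system unavailable=occurs, System B fails=not, Right electric pump is out=not → at least one input occurs → occurs.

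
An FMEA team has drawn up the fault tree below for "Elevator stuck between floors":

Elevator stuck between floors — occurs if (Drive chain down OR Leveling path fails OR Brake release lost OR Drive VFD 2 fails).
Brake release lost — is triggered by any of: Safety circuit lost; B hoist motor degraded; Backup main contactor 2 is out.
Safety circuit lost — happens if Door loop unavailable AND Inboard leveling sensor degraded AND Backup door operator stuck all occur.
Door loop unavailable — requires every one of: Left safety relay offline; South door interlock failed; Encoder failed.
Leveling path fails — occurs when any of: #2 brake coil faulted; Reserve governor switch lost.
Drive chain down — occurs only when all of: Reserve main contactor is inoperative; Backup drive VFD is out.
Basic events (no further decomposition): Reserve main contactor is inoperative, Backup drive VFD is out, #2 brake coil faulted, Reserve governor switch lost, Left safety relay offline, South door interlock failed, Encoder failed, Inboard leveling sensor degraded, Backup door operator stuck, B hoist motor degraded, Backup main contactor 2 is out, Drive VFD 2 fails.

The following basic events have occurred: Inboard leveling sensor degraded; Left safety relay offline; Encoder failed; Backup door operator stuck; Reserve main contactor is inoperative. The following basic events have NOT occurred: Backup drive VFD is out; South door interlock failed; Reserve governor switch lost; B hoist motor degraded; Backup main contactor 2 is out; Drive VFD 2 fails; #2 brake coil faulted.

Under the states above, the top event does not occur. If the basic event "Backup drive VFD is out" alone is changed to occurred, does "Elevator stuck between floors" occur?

Counterfactual: set "Backup drive VFD is out" to occurred.
Drive chain down [AND]: Reserve main contactor is inoperative=occurs, Backup drive VFD is out=occurs → all inputs occur → occurs.
Leveling path fails [OR]: #2 brake coil faulted=not, Reserve governor switch lost=not → no input occurs → does not occur.
Door loop unavailable [AND]: Left safety relay offline=occurs, South door interlock failed=not, Encoder failed=occurs → not all inputs occur → does not occur.
Safety circuit lost [AND]: Door loop unavailable=not, Inboard leveling sensor degraded=occurs, Backup door operator stuck=occurs → not all inputs occur → does not occur.
Brake release lost [OR]: Safety circuit lost=not, B hoist motor degraded=not, Backup main contactor 2 is out=not → no input occurs → does not occur.
Elevator stuck between floors [OR]: Drive chain down=occurs, Leveling path fails=not, Brake release lost=not, Drive VFD 2 fails=not → at least one input occurs → occurs.

Yes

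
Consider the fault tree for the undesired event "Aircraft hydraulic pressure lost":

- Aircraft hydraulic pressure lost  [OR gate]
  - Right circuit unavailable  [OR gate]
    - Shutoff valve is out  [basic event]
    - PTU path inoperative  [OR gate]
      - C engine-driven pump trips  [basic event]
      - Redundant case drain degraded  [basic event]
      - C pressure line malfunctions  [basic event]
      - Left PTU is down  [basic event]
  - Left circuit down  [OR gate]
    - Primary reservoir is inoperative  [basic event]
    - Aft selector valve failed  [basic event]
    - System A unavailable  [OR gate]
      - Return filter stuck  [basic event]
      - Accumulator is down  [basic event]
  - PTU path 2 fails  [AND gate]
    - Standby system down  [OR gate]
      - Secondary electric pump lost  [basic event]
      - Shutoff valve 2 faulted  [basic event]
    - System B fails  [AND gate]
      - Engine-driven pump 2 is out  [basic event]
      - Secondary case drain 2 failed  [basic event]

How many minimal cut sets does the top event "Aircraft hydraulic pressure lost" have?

11

PTU path inoperative [OR]: union of children's cut sets → 4 cut set(s).
Right circuit unavailable [OR]: union of children's cut sets → 5 cut set(s).
System A unavailable [OR]: union of children's cut sets → 2 cut set(s).
Left circuit down [OR]: union of children's cut sets → 4 cut set(s).
Standby system down [OR]: union of children's cut sets → 2 cut set(s).
System B fails [AND]: one cut set from each child combined → 1 × 1 = 1 cut set(s).
PTU path 2 fails [AND]: one cut set from each child combined → 2 × 1 = 2 cut set(s).
Aircraft hydraulic pressure lost [OR]: union of children's cut sets → 11 cut set(s).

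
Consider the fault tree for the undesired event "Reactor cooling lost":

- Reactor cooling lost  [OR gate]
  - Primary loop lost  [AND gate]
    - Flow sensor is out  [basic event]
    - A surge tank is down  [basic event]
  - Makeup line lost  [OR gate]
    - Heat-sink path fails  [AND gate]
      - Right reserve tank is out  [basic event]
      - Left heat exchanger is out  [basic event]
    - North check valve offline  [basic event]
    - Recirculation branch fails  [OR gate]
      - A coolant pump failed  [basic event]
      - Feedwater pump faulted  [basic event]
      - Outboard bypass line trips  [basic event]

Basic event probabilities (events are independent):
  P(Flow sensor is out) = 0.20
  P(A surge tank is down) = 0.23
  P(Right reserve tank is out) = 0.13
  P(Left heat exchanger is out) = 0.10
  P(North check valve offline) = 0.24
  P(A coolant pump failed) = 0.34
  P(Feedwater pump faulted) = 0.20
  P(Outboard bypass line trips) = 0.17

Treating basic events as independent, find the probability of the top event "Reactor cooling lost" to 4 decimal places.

0.6864

P(Primary loop lost) [AND] = 0.20 × 0.23 = 0.046000
P(Heat-sink path fails) [AND] = 0.13 × 0.10 = 0.013000
P(Recirculation branch fails) [OR] = 1 − (1−0.34) × (1−0.20) × (1−0.17) = 0.561760
P(Makeup line lost) [OR] = 1 − (1−0.013000) × (1−0.24) × (1−0.561760) = 0.671267
P(Reactor cooling lost) [OR] = 1 − (1−0.046000) × (1−0.671267) = 0.686389
Rounded to 4 decimal places: P(Reactor cooling lost) ≈ 0.6864.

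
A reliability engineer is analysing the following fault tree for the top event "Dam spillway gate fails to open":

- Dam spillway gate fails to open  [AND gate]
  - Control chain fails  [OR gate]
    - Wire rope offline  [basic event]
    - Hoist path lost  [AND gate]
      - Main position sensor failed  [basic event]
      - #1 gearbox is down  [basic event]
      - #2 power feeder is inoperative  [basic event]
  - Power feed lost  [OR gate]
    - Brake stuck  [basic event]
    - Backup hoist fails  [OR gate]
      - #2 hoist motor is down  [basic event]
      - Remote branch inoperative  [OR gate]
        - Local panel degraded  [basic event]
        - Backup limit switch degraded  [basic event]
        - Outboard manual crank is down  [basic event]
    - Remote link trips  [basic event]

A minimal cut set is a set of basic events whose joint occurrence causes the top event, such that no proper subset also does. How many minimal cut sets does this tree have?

Hoist path lost [AND]: one cut set from each child combined → 1 × 1 × 1 = 1 cut set(s).
Control chain fails [OR]: union of children's cut sets → 2 cut set(s).
Remote branch inoperative [OR]: union of children's cut sets → 3 cut set(s).
Backup hoist fails [OR]: union of children's cut sets → 4 cut set(s).
Power feed lost [OR]: union of children's cut sets → 6 cut set(s).
Dam spillway gate fails to open [AND]: one cut set from each child combined → 2 × 6 = 12 cut set(s).

12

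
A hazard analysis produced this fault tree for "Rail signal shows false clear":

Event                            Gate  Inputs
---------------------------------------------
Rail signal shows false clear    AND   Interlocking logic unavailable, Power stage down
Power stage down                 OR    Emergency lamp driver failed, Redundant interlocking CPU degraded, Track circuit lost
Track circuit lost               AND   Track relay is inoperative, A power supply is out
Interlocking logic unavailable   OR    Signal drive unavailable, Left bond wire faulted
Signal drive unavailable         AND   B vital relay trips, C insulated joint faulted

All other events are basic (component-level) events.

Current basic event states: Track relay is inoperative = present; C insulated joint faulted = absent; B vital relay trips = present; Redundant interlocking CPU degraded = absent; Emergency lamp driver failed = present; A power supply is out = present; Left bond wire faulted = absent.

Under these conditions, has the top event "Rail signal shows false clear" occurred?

No

Signal drive unavailable [AND]: B vital relay trips=occurs, C insulated joint faulted=not → not all inputs occur → does not occur.
Interlocking logic unavailable [OR]: Signal drive unavailable=not, Left bond wire faulted=not → no input occurs → does not occur.
Track circuit lost [AND]: Track relay is inoperative=occurs, A power supply is out=occurs → all inputs occur → occurs.
Power stage down [OR]: Emergency lamp driver failed=occurs, Redundant interlocking CPU degraded=not, Track circuit lost=occurs → at least one input occurs → occurs.
Rail signal shows false clear [AND]: Interlocking logic unavailable=not, Power stage down=occurs → not all inputs occur → does not occur.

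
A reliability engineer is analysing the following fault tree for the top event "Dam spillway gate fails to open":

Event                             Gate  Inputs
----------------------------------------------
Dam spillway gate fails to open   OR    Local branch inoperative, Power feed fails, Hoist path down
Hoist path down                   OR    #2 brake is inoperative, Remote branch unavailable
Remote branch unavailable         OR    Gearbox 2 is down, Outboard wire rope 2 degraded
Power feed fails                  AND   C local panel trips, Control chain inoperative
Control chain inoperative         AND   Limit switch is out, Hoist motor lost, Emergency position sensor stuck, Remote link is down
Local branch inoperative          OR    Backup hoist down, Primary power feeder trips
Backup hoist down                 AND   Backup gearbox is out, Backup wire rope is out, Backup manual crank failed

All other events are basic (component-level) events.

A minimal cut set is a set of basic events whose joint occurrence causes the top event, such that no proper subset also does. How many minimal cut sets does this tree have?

6

Backup hoist down [AND]: one cut set from each child combined → 1 × 1 × 1 = 1 cut set(s).
Local branch inoperative [OR]: union of children's cut sets → 2 cut set(s).
Control chain inoperative [AND]: one cut set from each child combined → 1 × 1 × 1 × 1 = 1 cut set(s).
Power feed fails [AND]: one cut set from each child combined → 1 × 1 = 1 cut set(s).
Remote branch unavailable [OR]: union of children's cut sets → 2 cut set(s).
Hoist path down [OR]: union of children's cut sets → 3 cut set(s).
Dam spillway gate fails to open [OR]: union of children's cut sets → 6 cut set(s).
Minimal cut sets: {Backup gearbox is out, Backup manual crank failed, Backup wire rope is out}; {Primary power feeder trips}; {C local panel trips, Emergency position sensor stuck, Hoist motor lost, Limit switch is out, Remote link is down}; {#2 brake is inoperative}; {Gearbox 2 is down}; {Outboard wire rope 2 degraded}.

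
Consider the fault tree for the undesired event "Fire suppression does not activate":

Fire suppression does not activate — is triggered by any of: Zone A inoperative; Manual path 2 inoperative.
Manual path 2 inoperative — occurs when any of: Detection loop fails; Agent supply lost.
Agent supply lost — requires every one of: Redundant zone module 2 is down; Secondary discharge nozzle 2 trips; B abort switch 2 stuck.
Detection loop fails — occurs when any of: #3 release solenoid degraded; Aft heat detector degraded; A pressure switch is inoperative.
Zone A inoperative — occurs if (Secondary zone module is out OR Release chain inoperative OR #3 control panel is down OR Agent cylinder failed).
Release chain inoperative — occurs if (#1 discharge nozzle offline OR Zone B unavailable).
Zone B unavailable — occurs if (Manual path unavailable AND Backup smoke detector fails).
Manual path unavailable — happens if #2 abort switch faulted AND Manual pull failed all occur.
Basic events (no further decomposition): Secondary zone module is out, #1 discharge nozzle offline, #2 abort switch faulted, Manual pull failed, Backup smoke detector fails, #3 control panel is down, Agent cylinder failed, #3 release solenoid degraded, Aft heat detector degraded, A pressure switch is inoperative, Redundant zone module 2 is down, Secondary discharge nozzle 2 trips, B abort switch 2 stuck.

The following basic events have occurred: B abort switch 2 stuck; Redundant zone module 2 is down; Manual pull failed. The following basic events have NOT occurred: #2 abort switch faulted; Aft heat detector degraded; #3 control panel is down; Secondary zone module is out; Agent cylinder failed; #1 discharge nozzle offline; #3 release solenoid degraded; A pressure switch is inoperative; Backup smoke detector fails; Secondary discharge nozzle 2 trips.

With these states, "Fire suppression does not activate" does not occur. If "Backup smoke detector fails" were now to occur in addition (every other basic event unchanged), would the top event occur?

Counterfactual: set "Backup smoke detector fails" to occurred.
Manual path unavailable [AND]: #2 abort switch faulted=not, Manual pull failed=occurs → not all inputs occur → does not occur.
Zone B unavailable [AND]: Manual path unavailable=not, Backup smoke detector fails=occurs → not all inputs occur → does not occur.
Release chain inoperative [OR]: #1 discharge nozzle offline=not, Zone B unavailable=not → no input occurs → does not occur.
Zone A inoperative [OR]: Secondary zone module is out=not, Release chain inoperative=not, #3 control panel is down=not, Agent cylinder failed=not → no input occurs → does not occur.
Detection loop fails [OR]: #3 release solenoid degraded=not, Aft heat detector degraded=not, A pressure switch is inoperative=not → no input occurs → does not occur.
Agent supply lost [AND]: Redundant zone module 2 is down=occurs, Secondary discharge nozzle 2 trips=not, B abort switch 2 stuck=occurs → not all inputs occur → does not occur.
Manual path 2 inoperative [OR]: Detection loop fails=not, Agent supply lost=not → no input occurs → does not occur.
Fire suppression does not activate [OR]: Zone A inoperative=not, Manual path 2 inoperative=not → no input occurs → does not occur.

No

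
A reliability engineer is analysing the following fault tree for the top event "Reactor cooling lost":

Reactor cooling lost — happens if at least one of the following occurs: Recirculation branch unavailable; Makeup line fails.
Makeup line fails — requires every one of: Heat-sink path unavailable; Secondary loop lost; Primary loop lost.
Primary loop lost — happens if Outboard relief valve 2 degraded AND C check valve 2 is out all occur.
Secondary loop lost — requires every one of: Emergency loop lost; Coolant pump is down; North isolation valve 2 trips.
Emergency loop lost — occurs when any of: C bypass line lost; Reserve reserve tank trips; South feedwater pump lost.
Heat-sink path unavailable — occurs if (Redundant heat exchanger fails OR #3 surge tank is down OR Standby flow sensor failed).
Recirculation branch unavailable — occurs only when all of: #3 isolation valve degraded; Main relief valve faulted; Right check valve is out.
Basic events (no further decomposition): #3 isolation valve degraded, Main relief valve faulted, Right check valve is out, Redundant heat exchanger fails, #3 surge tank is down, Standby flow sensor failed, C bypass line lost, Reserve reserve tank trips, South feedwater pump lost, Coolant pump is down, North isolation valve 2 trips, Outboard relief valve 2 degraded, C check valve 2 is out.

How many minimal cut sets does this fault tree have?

10

Recirculation branch unavailable [AND]: one cut set from each child combined → 1 × 1 × 1 = 1 cut set(s).
Heat-sink path unavailable [OR]: union of children's cut sets → 3 cut set(s).
Emergency loop lost [OR]: union of children's cut sets → 3 cut set(s).
Secondary loop lost [AND]: one cut set from each child combined → 3 × 1 × 1 = 3 cut set(s).
Primary loop lost [AND]: one cut set from each child combined → 1 × 1 = 1 cut set(s).
Makeup line fails [AND]: one cut set from each child combined → 3 × 3 × 1 = 9 cut set(s).
Reactor cooling lost [OR]: union of children's cut sets → 10 cut set(s).
Minimal cut sets: {#3 isolation valve degraded, Main relief valve faulted, Right check valve is out}; {C bypass line lost, C check valve 2 is out, Coolant pump is down, North isolation valve 2 trips, Outboard relief valve 2 degraded, Redundant heat exchanger fails}; {C check valve 2 is out, Coolant pump is down, North isolation valve 2 trips, Outboard relief valve 2 degraded, Redundant heat exchanger fails, Reserve reserve tank trips}; {C check valve 2 is out, Coolant pump is down, North isolation valve 2 trips, Outboard relief valve 2 degraded, Redundant heat exchanger fails, South feedwater pump lost}; {#3 surge tank is down, C bypass line lost, C check valve 2 is out, Coolant pump is down, North isolation valve 2 trips, Outboard relief valve 2 degraded}; {#3 surge tank is down, C check valve 2 is out, Coolant pump is down, North isolation valve 2 trips, Outboard relief valve 2 degraded, Reserve reserve tank trips}; {#3 surge tank is down, C check valve 2 is out, Coolant pump is down, North isolation valve 2 trips, Outboard relief valve 2 degraded, South feedwater pump lost}; {C bypass line lost, C check valve 2 is out, Coolant pump is down, North isolation valve 2 trips, Outboard relief valve 2 degraded, Standby flow sensor failed}; {C check valve 2 is out, Coolant pump is down, North isolation valve 2 trips, Outboard relief valve 2 degraded, Reserve reserve tank trips, Standby flow sensor failed}; {C check valve 2 is out, Coolant pump is down, North isolation valve 2 trips, Outboard relief valve 2 degraded, South feedwater pump lost, Standby flow sensor failed}.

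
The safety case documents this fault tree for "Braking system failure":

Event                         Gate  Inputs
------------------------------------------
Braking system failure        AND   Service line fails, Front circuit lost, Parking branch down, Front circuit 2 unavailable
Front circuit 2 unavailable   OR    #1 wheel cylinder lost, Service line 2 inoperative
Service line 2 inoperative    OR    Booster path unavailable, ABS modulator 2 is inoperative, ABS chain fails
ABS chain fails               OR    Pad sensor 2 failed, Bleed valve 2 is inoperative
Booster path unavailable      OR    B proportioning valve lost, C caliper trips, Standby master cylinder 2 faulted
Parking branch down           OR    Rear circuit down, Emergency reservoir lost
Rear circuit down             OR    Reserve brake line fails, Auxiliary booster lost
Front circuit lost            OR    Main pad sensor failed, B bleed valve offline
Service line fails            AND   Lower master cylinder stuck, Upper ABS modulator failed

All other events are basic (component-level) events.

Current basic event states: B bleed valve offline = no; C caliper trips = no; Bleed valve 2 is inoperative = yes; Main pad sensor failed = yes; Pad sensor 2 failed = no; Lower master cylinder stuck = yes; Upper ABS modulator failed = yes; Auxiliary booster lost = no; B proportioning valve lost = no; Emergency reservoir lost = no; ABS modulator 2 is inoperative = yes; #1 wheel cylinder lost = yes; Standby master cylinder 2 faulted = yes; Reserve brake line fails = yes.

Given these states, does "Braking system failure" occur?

Service line fails [AND]: Lower master cylinder stuck=occurs, Upper ABS modulator failed=occurs → all inputs occur → occurs.
Front circuit lost [OR]: Main pad sensor failed=occurs, B bleed valve offline=not → at least one input occurs → occurs.
Rear circuit down [OR]: Reserve brake line fails=occurs, Auxiliary booster lost=not → at least one input occurs → occurs.
Parking branch down [OR]: Rear circuit down=occurs, Emergency reservoir lost=not → at least one input occurs → occurs.
Booster path unavailable [OR]: B proportioning valve lost=not, C caliper trips=not, Standby master cylinder 2 faulted=occurs → at least one input occurs → occurs.
ABS chain fails [OR]: Pad sensor 2 failed=not, Bleed valve 2 is inoperative=occurs → at least one input occurs → occurs.
Service line 2 inoperative [OR]: Booster path unavailable=occurs, ABS modulator 2 is inoperative=occurs, ABS chain fails=occurs → at least one input occurs → occurs.
Front circuit 2 unavailable [OR]: #1 wheel cylinder lost=occurs, Service line 2 inoperative=occurs → at least one input occurs → occurs.
Braking system failure [AND]: Service line fails=occurs, Front circuit lost=occurs, Parking branch down=occurs, Front circuit 2 unavailable=occurs → all inputs occur → occurs.

Yes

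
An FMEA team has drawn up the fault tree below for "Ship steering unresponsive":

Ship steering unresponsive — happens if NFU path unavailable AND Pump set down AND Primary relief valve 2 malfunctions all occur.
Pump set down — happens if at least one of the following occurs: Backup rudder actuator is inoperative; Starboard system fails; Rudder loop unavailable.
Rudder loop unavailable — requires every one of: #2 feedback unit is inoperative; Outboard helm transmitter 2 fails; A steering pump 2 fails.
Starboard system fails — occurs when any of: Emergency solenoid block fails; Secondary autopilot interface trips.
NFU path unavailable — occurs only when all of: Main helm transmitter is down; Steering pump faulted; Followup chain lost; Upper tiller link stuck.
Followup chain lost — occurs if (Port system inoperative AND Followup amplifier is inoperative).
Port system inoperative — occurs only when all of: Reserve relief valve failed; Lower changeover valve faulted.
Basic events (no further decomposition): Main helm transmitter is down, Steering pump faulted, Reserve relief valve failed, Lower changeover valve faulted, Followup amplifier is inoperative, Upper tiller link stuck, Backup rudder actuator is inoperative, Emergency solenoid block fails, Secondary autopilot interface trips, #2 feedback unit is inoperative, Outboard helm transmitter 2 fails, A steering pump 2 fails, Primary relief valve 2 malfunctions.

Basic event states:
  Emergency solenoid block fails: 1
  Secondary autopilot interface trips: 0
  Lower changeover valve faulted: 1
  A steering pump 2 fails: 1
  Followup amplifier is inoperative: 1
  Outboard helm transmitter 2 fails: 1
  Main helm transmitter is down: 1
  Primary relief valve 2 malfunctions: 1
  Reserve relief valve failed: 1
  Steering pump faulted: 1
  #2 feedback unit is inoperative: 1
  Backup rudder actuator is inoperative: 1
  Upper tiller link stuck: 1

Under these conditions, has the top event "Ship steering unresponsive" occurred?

Yes

Port system inoperative [AND]: Reserve relief valve failed=occurs, Lower changeover valve faulted=occurs → all inputs occur → occurs.
Followup chain lost [AND]: Port system inoperative=occurs, Followup amplifier is inoperative=occurs → all inputs occur → occurs.
NFU path unavailable [AND]: Main helm transmitter is down=occurs, Steering pump faulted=occurs, Followup chain lost=occurs, Upper tiller link stuck=occurs → all inputs occur → occurs.
Starboard system fails [OR]: Emergency solenoid block fails=occurs, Secondary autopilot interface trips=not → at least one input occurs → occurs.
Rudder loop unavailable [AND]: #2 feedback unit is inoperative=occurs, Outboard helm transmitter 2 fails=occurs, A steering pump 2 fails=occurs → all inputs occur → occurs.
Pump set down [OR]: Backup rudder actuator is inoperative=occurs, Starboard system fails=occurs, Rudder loop unavailable=occurs → at least one input occurs → occurs.
Ship steering unresponsive [AND]: NFU path unavailable=occurs, Pump set down=occurs, Primary relief valve 2 malfunctions=occurs → all inputs occur → occurs.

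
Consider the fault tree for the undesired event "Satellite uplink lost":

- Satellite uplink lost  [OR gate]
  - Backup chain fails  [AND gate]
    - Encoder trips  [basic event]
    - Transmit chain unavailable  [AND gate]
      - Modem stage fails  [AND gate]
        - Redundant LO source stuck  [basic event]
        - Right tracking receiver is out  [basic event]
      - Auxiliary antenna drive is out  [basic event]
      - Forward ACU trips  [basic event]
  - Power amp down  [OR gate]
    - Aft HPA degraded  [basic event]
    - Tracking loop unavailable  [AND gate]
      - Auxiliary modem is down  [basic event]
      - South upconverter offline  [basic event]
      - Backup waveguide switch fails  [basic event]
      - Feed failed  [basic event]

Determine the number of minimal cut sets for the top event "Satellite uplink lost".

3

Modem stage fails [AND]: one cut set from each child combined → 1 × 1 = 1 cut set(s).
Transmit chain unavailable [AND]: one cut set from each child combined → 1 × 1 × 1 = 1 cut set(s).
Backup chain fails [AND]: one cut set from each child combined → 1 × 1 = 1 cut set(s).
Tracking loop unavailable [AND]: one cut set from each child combined → 1 × 1 × 1 × 1 = 1 cut set(s).
Power amp down [OR]: union of children's cut sets → 2 cut set(s).
Satellite uplink lost [OR]: union of children's cut sets → 3 cut set(s).
Minimal cut sets: {Auxiliary antenna drive is out, Encoder trips, Forward ACU trips, Redundant LO source stuck, Right tracking receiver is out}; {Aft HPA degraded}; {Auxiliary modem is down, Backup waveguide switch fails, Feed failed, South upconverter offline}.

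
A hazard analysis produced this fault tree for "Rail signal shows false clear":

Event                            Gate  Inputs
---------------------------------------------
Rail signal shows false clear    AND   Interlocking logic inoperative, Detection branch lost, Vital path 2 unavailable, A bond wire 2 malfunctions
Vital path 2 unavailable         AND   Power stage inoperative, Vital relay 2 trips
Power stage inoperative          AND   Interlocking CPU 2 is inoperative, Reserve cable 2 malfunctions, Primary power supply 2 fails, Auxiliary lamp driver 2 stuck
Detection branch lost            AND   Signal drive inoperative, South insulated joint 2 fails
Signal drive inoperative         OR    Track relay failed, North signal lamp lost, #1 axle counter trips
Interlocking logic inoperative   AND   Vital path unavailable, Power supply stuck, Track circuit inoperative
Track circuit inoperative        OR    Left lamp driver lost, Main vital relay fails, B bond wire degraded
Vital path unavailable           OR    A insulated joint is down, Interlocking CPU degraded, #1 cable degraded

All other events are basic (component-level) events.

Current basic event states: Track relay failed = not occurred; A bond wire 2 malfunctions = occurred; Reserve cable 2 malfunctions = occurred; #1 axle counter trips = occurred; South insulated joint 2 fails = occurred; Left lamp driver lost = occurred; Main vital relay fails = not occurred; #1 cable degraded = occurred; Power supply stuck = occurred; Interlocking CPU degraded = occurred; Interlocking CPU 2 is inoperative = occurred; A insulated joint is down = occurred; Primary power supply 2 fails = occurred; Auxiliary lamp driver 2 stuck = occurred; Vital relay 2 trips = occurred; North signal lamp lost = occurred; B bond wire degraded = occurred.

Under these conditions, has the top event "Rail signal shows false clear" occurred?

Vital path unavailable [OR]: A insulated joint is down=occurs, Interlocking CPU degraded=occurs, #1 cable degraded=occurs → at least one input occurs → occurs.
Track circuit inoperative [OR]: Left lamp driver lost=occurs, Main vital relay fails=not, B bond wire degraded=occurs → at least one input occurs → occurs.
Interlocking logic inoperative [AND]: Vital path unavailable=occurs, Power supply stuck=occurs, Track circuit inoperative=occurs → all inputs occur → occurs.
Signal drive inoperative [OR]: Track relay failed=not, North signal lamp lost=occurs, #1 axle counter trips=occurs → at least one input occurs → occurs.
Detection branch lost [AND]: Signal drive inoperative=occurs, South insulated joint 2 fails=occurs → all inputs occur → occurs.
Power stage inoperative [AND]: Interlocking CPU 2 is inoperative=occurs, Reserve cable 2 malfunctions=occurs, Primary power supply 2 fails=occurs, Auxiliary lamp driver 2 stuck=occurs → all inputs occur → occurs.
Vital path 2 unavailable [AND]: Power stage inoperative=occurs, Vital relay 2 trips=occurs → all inputs occur → occurs.
Rail signal shows false clear [AND]: Interlocking logic inoperative=occurs, Detection branch lost=occurs, Vital path 2 unavailable=occurs, A bond wire 2 malfunctions=occurs → all inputs occur → occurs.

Yes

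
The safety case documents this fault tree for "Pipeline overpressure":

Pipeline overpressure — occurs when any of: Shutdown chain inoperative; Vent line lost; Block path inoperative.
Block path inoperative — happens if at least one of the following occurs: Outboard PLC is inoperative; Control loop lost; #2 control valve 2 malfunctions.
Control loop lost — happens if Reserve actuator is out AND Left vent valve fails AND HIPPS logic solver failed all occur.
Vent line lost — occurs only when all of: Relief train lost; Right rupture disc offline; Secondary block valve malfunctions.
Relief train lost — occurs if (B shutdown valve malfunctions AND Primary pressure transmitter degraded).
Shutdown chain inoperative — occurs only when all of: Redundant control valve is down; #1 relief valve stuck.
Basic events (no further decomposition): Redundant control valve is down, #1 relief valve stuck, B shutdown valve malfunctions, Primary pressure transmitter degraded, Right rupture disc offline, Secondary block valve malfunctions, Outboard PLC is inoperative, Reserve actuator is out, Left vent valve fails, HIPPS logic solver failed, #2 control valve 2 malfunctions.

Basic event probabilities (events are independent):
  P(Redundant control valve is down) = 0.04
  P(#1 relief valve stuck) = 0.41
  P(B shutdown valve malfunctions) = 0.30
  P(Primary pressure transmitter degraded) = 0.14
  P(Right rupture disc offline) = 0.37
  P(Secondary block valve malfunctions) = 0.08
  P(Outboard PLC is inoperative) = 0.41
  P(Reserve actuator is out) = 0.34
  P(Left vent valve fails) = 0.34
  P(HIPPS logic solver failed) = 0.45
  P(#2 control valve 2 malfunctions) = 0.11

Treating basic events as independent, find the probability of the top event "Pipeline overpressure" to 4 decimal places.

0.5110

P(Shutdown chain inoperative) [AND] = 0.04 × 0.41 = 0.016400
P(Relief train lost) [AND] = 0.30 × 0.14 = 0.042000
P(Vent line lost) [AND] = 0.042000 × 0.37 × 0.08 = 0.001243
P(Control loop lost) [AND] = 0.34 × 0.34 × 0.45 = 0.052020
P(Block path inoperative) [OR] = 1 − (1−0.41) × (1−0.052020) × (1−0.11) = 0.502216
P(Pipeline overpressure) [OR] = 1 − (1−0.016400) × (1−0.001243) × (1−0.502216) = 0.510988
Rounded to 4 decimal places: P(Pipeline overpressure) ≈ 0.5110.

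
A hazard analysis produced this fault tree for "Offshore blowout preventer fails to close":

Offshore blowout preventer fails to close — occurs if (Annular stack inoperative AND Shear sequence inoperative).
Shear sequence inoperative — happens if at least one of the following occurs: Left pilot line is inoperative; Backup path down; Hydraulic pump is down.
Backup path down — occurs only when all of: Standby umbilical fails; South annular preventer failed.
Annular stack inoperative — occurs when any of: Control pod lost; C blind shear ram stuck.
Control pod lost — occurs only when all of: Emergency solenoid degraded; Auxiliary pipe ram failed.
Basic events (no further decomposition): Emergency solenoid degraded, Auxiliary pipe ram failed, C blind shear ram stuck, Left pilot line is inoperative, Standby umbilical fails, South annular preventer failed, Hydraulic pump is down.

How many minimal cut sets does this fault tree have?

Control pod lost [AND]: one cut set from each child combined → 1 × 1 = 1 cut set(s).
Annular stack inoperative [OR]: union of children's cut sets → 2 cut set(s).
Backup path down [AND]: one cut set from each child combined → 1 × 1 = 1 cut set(s).
Shear sequence inoperative [OR]: union of children's cut sets → 3 cut set(s).
Offshore blowout preventer fails to close [AND]: one cut set from each child combined → 2 × 3 = 6 cut set(s).
Minimal cut sets: {Auxiliary pipe ram failed, Emergency solenoid degraded, Left pilot line is inoperative}; {Auxiliary pipe ram failed, Emergency solenoid degraded, South annular preventer failed, Standby umbilical fails}; {Auxiliary pipe ram failed, Emergency solenoid degraded, Hydraulic pump is down}; {C blind shear ram stuck, Left pilot line is inoperative}; {C blind shear ram stuck, South annular preventer failed, Standby umbilical fails}; {C blind shear ram stuck, Hydraulic pump is down}.

6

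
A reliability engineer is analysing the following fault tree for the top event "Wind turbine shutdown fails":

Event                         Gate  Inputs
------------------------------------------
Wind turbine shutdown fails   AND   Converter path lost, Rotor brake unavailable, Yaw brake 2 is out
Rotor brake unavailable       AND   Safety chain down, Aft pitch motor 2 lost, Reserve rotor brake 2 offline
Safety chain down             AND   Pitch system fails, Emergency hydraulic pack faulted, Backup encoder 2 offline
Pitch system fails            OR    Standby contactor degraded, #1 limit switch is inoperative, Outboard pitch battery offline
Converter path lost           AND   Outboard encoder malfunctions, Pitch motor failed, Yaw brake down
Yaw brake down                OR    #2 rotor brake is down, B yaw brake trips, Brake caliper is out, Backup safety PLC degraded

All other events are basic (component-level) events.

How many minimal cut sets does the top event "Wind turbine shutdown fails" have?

12

Yaw brake down [OR]: union of children's cut sets → 4 cut set(s).
Converter path lost [AND]: one cut set from each child combined → 1 × 1 × 4 = 4 cut set(s).
Pitch system fails [OR]: union of children's cut sets → 3 cut set(s).
Safety chain down [AND]: one cut set from each child combined → 3 × 1 × 1 = 3 cut set(s).
Rotor brake unavailable [AND]: one cut set from each child combined → 3 × 1 × 1 = 3 cut set(s).
Wind turbine shutdown fails [AND]: one cut set from each child combined → 4 × 3 × 1 = 12 cut set(s).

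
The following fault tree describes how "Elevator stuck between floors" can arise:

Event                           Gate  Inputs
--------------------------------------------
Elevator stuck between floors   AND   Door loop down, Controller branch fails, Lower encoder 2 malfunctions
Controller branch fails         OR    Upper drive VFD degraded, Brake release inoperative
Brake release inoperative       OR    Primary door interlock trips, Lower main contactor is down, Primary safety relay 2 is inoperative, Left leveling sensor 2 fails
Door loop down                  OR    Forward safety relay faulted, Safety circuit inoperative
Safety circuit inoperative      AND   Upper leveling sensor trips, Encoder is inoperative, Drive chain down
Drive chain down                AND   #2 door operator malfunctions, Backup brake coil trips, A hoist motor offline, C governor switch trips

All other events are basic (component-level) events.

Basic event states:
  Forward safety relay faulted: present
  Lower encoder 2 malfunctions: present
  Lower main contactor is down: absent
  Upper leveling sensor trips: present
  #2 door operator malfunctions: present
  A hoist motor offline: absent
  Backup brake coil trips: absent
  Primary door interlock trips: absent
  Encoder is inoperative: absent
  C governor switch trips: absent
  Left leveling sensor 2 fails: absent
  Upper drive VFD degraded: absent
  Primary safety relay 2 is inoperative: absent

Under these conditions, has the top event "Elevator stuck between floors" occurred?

Drive chain down [AND]: #2 door operator malfunctions=occurs, Backup brake coil trips=not, A hoist motor offline=not, C governor switch trips=not → not all inputs occur → does not occur.
Safety circuit inoperative [AND]: Upper leveling sensor trips=occurs, Encoder is inoperative=not, Drive chain down=not → not all inputs occur → does not occur.
Door loop down [OR]: Forward safety relay faulted=occurs, Safety circuit inoperative=not → at least one input occurs → occurs.
Brake release inoperative [OR]: Primary door interlock trips=not, Lower main contactor is down=not, Primary safety relay 2 is inoperative=not, Left leveling sensor 2 fails=not → no input occurs → does not occur.
Controller branch fails [OR]: Upper drive VFD degraded=not, Brake release inoperative=not → no input occurs → does not occur.
Elevator stuck between floors [AND]: Door loop down=occurs, Controller branch fails=not, Lower encoder 2 malfunctions=occurs → not all inputs occur → does not occur.

No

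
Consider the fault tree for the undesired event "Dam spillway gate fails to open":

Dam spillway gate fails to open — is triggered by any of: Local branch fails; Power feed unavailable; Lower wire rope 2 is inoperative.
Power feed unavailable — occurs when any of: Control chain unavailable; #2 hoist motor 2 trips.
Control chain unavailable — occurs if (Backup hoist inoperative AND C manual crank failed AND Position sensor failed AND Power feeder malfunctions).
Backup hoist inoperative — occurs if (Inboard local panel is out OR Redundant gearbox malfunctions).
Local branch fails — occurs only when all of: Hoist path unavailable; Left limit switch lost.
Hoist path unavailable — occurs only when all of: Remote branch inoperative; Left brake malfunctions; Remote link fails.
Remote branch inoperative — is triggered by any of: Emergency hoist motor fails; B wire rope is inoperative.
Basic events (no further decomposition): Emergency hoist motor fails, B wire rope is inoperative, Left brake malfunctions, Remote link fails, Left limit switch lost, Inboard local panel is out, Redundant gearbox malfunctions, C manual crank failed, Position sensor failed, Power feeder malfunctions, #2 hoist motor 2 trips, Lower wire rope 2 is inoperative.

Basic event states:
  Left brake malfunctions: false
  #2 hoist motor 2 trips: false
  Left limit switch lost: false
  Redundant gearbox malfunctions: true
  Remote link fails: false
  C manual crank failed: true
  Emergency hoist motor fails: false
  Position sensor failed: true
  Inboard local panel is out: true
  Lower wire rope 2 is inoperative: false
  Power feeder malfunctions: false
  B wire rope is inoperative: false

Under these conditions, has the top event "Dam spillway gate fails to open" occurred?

No

Remote branch inoperative [OR]: Emergency hoist motor fails=not, B wire rope is inoperative=not → no input occurs → does not occur.
Hoist path unavailable [AND]: Remote branch inoperative=not, Left brake malfunctions=not, Remote link fails=not → not all inputs occur → does not occur.
Local branch fails [AND]: Hoist path unavailable=not, Left limit switch lost=not → not all inputs occur → does not occur.
Backup hoist inoperative [OR]: Inboard local panel is out=occurs, Redundant gearbox malfunctions=occurs → at least one input occurs → occurs.
Control chain unavailable [AND]: Backup hoist inoperative=occurs, C manual crank failed=occurs, Position sensor failed=occurs, Power feeder malfunctions=not → not all inputs occur → does not occur.
Power feed unavailable [OR]: Control chain unavailable=not, #2 hoist motor 2 trips=not → no input occurs → does not occur.
Dam spillway gate fails to open [OR]: Local branch fails=not, Power feed unavailable=not, Lower wire rope 2 is inoperative=not → no input occurs → does not occur.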